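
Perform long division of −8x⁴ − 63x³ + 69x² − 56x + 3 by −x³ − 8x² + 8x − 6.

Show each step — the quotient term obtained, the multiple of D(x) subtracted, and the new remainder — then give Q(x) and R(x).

Q(x) = 8x − 1; R(x) = −3x² − 3

Step 1: lead(−8x⁴ − 63x³ + 69x² − 56x + 3) ÷ lead(D) = −8x⁴ ÷ −x³ = 8x. Subtract (8x)·D = −8x⁴ − 64x³ + 64x² − 48x. Remainder: x³ + 5x² − 8x + 3.
Step 2: lead(x³ + 5x² − 8x + 3) ÷ lead(D) = x³ ÷ −x³ = −1. Subtract (−1)·D = x³ + 8x² − 8x + 6. Remainder: −3x² − 3.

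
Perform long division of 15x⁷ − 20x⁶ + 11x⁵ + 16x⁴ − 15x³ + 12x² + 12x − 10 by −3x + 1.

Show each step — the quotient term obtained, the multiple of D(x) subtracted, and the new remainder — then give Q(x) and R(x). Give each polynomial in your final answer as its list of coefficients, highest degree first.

Step 1: lead(15x⁷ − 20x⁶ + 11x⁵ + 16x⁴ − 15x³ + 12x² + 12x − 10) ÷ lead(D) = 15x⁷ ÷ −3x = −5x⁶. Subtract (−5x⁶)·D = 15x⁷ − 5x⁶. Remainder: −15x⁶ + 11x⁵ + 16x⁴ − 15x³ + 12x² + 12x − 10.
Step 2: lead(−15x⁶ + 11x⁵ + 16x⁴ − 15x³ + 12x² + 12x − 10) ÷ lead(D) = −15x⁶ ÷ −3x = 5x⁵. Subtract (5x⁵)·D = −15x⁶ + 5x⁵. Remainder: 6x⁵ + 16x⁴ − 15x³ + 12x² + 12x − 10.
Step 3: lead(6x⁵ + 16x⁴ − 15x³ + 12x² + 12x − 10) ÷ lead(D) = 6x⁵ ÷ −3x = −2x⁴. Subtract (−2x⁴)·D = 6x⁵ − 2x⁴. Remainder: 18x⁴ − 15x³ + 12x² + 12x − 10.
Step 4: lead(18x⁴ − 15x³ + 12x² + 12x − 10) ÷ lead(D) = 18x⁴ ÷ −3x = −6x³. Subtract (−6x³)·D = 18x⁴ − 6x³. Remainder: −9x³ + 12x² + 12x − 10.
Step 5: lead(−9x³ + 12x² + 12x − 10) ÷ lead(D) = −9x³ ÷ −3x = 3x². Subtract (3x²)·D = −9x³ + 3x². Remainder: 9x² + 12x − 10.
Step 6: lead(9x² + 12x − 10) ÷ lead(D) = 9x² ÷ −3x = −3x. Subtract (−3x)·D = 9x² − 3x. Remainder: 15x − 10.
Step 7: lead(15x − 10) ÷ lead(D) = 15x ÷ −3x = −5. Subtract (−5)·D = 15x − 5. Remainder: −5.

Q = [-5, 5, -2, -6, 3, -3, -5]; R = [-5]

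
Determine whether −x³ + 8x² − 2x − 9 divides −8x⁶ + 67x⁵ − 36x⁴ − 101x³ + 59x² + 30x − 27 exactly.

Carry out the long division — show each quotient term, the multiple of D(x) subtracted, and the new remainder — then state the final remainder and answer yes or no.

Step 1: lead(−8x⁶ + 67x⁵ − 36x⁴ − 101x³ + 59x² + 30x − 27) ÷ lead(D) = −8x⁶ ÷ −x³ = 8x³. Subtract (8x³)·D = −8x⁶ + 64x⁵ − 16x⁴ − 72x³. Remainder: 3x⁵ − 20x⁴ − 29x³ + 59x² + 30x − 27.
Step 2: lead(3x⁵ − 20x⁴ − 29x³ + 59x² + 30x − 27) ÷ lead(D) = 3x⁵ ÷ −x³ = −3x². Subtract (−3x²)·D = 3x⁵ − 24x⁴ + 6x³ + 27x². Remainder: 4x⁴ − 35x³ + 32x² + 30x − 27.
Step 3: lead(4x⁴ − 35x³ + 32x² + 30x − 27) ÷ lead(D) = 4x⁴ ÷ −x³ = −4x. Subtract (−4x)·D = 4x⁴ − 32x³ + 8x² + 36x. Remainder: −3x³ + 24x² − 6x − 27.
Step 4: lead(−3x³ + 24x² − 6x − 27) ÷ lead(D) = −3x³ ÷ −x³ = 3. Subtract (3)·D = −3x³ + 24x² − 6x − 27. Remainder: 0.

R(x) = 0, so D(x) is a factor of P(x). yes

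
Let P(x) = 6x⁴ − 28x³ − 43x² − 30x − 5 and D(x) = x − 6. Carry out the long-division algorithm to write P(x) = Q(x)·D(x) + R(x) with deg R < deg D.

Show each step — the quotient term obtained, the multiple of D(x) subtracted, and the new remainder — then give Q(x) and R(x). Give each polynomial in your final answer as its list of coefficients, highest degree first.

Q = [6, 8, 5, 0]; R = [-5]

Step 1: lead(6x⁴ − 28x³ − 43x² − 30x − 5) ÷ lead(D) = 6x⁴ ÷ x = 6x³. Subtract (6x³)·D = 6x⁴ − 36x³. Remainder: 8x³ − 43x² − 30x − 5.
Step 2: lead(8x³ − 43x² − 30x − 5) ÷ lead(D) = 8x³ ÷ x = 8x². Subtract (8x²)·D = 8x³ − 48x². Remainder: 5x² − 30x − 5.
Step 3: lead(5x² − 30x − 5) ÷ lead(D) = 5x² ÷ x = 5x. Subtract (5x)·D = 5x² − 30x. Remainder: −5.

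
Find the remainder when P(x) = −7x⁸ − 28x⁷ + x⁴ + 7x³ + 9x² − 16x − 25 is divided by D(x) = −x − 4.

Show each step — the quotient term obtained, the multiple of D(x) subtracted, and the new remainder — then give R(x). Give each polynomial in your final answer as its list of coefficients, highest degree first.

Step 1: lead(−7x⁸ − 28x⁷ + x⁴ + 7x³ + 9x² − 16x − 25) ÷ lead(D) = −7x⁸ ÷ −x = 7x⁷. Subtract (7x⁷)·D = −7x⁸ − 28x⁷. Remainder: x⁴ + 7x³ + 9x² − 16x − 25.
Step 2: lead(x⁴ + 7x³ + 9x² − 16x − 25) ÷ lead(D) = x⁴ ÷ −x = −x³. Subtract (−x³)·D = x⁴ + 4x³. Remainder: 3x³ + 9x² − 16x − 25.
Step 3: lead(3x³ + 9x² − 16x − 25) ÷ lead(D) = 3x³ ÷ −x = −3x². Subtract (−3x²)·D = 3x³ + 12x². Remainder: −3x² − 16x − 25.
Step 4: lead(−3x² − 16x − 25) ÷ lead(D) = −3x² ÷ −x = 3x. Subtract (3x)·D = −3x² − 12x. Remainder: −4x − 25.
Step 5: lead(−4x − 25) ÷ lead(D) = −4x ÷ −x = 4. Subtract (4)·D = −4x − 16. Remainder: −9.

R = [-9]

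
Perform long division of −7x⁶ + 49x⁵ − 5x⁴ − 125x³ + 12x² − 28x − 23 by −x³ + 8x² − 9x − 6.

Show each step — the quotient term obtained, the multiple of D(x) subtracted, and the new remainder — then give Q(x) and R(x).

Step 1: lead(−7x⁶ + 49x⁵ − 5x⁴ − 125x³ + 12x² − 28x − 23) ÷ lead(D) = −7x⁶ ÷ −x³ = 7x³. Subtract (7x³)·D = −7x⁶ + 56x⁵ − 63x⁴ − 42x³. Remainder: −7x⁵ + 58x⁴ − 83x³ + 12x² − 28x − 23.
Step 2: lead(−7x⁵ + 58x⁴ − 83x³ + 12x² − 28x − 23) ÷ lead(D) = −7x⁵ ÷ −x³ = 7x². Subtract (7x²)·D = −7x⁵ + 56x⁴ − 63x³ − 42x². Remainder: 2x⁴ − 20x³ + 54x² − 28x − 23.
Step 3: lead(2x⁴ − 20x³ + 54x² − 28x − 23) ÷ lead(D) = 2x⁴ ÷ −x³ = −2x. Subtract (−2x)·D = 2x⁴ − 16x³ + 18x² + 12x. Remainder: −4x³ + 36x² − 40x − 23.
Step 4: lead(−4x³ + 36x² − 40x − 23) ÷ lead(D) = −4x³ ÷ −x³ = 4. Subtract (4)·D = −4x³ + 32x² − 36x − 24. Remainder: 4x² − 4x + 1.

Q(x) = 7x³ + 7x² − 2x + 4; R(x) = 4x² − 4x + 1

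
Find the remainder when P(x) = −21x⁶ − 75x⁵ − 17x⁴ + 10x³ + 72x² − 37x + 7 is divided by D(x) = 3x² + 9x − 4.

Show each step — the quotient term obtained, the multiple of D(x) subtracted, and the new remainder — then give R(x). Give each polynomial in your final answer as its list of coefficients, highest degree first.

Step 1: lead(−21x⁶ − 75x⁵ − 17x⁴ + 10x³ + 72x² − 37x + 7) ÷ lead(D) = −21x⁶ ÷ 3x² = −7x⁴. Subtract (−7x⁴)·D = −21x⁶ − 63x⁵ + 28x⁴. Remainder: −12x⁵ − 45x⁴ + 10x³ + 72x² − 37x + 7.
Step 2: lead(−12x⁵ − 45x⁴ + 10x³ + 72x² − 37x + 7) ÷ lead(D) = −12x⁵ ÷ 3x² = −4x³. Subtract (−4x³)·D = −12x⁵ − 36x⁴ + 16x³. Remainder: −9x⁴ − 6x³ + 72x² − 37x + 7.
Step 3: lead(−9x⁴ − 6x³ + 72x² − 37x + 7) ÷ lead(D) = −9x⁴ ÷ 3x² = −3x². Subtract (−3x²)·D = −9x⁴ − 27x³ + 12x². Remainder: 21x³ + 60x² − 37x + 7.
Step 4: lead(21x³ + 60x² − 37x + 7) ÷ lead(D) = 21x³ ÷ 3x² = 7x. Subtract (7x)·D = 21x³ + 63x² − 28x. Remainder: −3x² − 9x + 7.
Step 5: lead(−3x² − 9x + 7) ÷ lead(D) = −3x² ÷ 3x² = −1. Subtract (−1)·D = −3x² − 9x + 4. Remainder: 3.

R = [3]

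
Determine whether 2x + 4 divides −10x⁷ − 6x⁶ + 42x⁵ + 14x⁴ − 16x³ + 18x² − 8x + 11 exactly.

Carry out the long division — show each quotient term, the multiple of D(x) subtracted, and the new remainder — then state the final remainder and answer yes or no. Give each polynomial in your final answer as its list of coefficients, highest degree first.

Step 1: lead(−10x⁷ − 6x⁶ + 42x⁵ + 14x⁴ − 16x³ + 18x² − 8x + 11) ÷ lead(D) = −10x⁷ ÷ 2x = −5x⁶. Subtract (−5x⁶)·D = −10x⁷ − 20x⁶. Remainder: 14x⁶ + 42x⁵ + 14x⁴ − 16x³ + 18x² − 8x + 11.
Step 2: lead(14x⁶ + 42x⁵ + 14x⁴ − 16x³ + 18x² − 8x + 11) ÷ lead(D) = 14x⁶ ÷ 2x = 7x⁵. Subtract (7x⁵)·D = 14x⁶ + 28x⁵. Remainder: 14x⁵ + 14x⁴ − 16x³ + 18x² − 8x + 11.
Step 3: lead(14x⁵ + 14x⁴ − 16x³ + 18x² − 8x + 11) ÷ lead(D) = 14x⁵ ÷ 2x = 7x⁴. Subtract (7x⁴)·D = 14x⁵ + 28x⁴. Remainder: −14x⁴ − 16x³ + 18x² − 8x + 11.
Step 4: lead(−14x⁴ − 16x³ + 18x² − 8x + 11) ÷ lead(D) = −14x⁴ ÷ 2x = −7x³. Subtract (−7x³)·D = −14x⁴ − 28x³. Remainder: 12x³ + 18x² − 8x + 11.
Step 5: lead(12x³ + 18x² − 8x + 11) ÷ lead(D) = 12x³ ÷ 2x = 6x². Subtract (6x²)·D = 12x³ + 24x². Remainder: −6x² − 8x + 11.
Step 6: lead(−6x² − 8x + 11) ÷ lead(D) = −6x² ÷ 2x = −3x. Subtract (−3x)·D = −6x² − 12x. Remainder: 4x + 11.
Step 7: lead(4x + 11) ÷ lead(D) = 4x ÷ 2x = 2. Subtract (2)·D = 4x + 8. Remainder: 3.

R = [3], so D(x) is not a factor of P(x). no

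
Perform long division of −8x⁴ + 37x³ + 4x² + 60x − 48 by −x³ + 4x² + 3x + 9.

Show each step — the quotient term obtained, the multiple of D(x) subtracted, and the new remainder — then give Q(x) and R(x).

Q(x) = 8x − 5; R(x) = 3x − 3

Step 1: lead(−8x⁴ + 37x³ + 4x² + 60x − 48) ÷ lead(D) = −8x⁴ ÷ −x³ = 8x. Subtract (8x)·D = −8x⁴ + 32x³ + 24x² + 72x. Remainder: 5x³ − 20x² − 12x − 48.
Step 2: lead(5x³ − 20x² − 12x − 48) ÷ lead(D) = 5x³ ÷ −x³ = −5. Subtract (−5)·D = 5x³ − 20x² − 15x − 45. Remainder: 3x − 3.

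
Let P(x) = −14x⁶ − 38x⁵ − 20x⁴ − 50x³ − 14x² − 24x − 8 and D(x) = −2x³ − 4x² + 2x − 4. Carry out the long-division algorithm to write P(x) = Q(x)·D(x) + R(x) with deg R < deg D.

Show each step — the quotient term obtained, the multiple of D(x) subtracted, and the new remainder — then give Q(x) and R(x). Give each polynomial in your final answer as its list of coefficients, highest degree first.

Q = [7, 5, 7, 2]; R = [0]

Step 1: lead(−14x⁶ − 38x⁵ − 20x⁴ − 50x³ − 14x² − 24x − 8) ÷ lead(D) = −14x⁶ ÷ −2x³ = 7x³. Subtract (7x³)·D = −14x⁶ − 28x⁵ + 14x⁴ − 28x³. Remainder: −10x⁵ − 34x⁴ − 22x³ − 14x² − 24x − 8.
Step 2: lead(−10x⁵ − 34x⁴ − 22x³ − 14x² − 24x − 8) ÷ lead(D) = −10x⁵ ÷ −2x³ = 5x². Subtract (5x²)·D = −10x⁵ − 20x⁴ + 10x³ − 20x². Remainder: −14x⁴ − 32x³ + 6x² − 24x − 8.
Step 3: lead(−14x⁴ − 32x³ + 6x² − 24x − 8) ÷ lead(D) = −14x⁴ ÷ −2x³ = 7x. Subtract (7x)·D = −14x⁴ − 28x³ + 14x² − 28x. Remainder: −4x³ − 8x² + 4x − 8.
Step 4: lead(−4x³ − 8x² + 4x − 8) ÷ lead(D) = −4x³ ÷ −2x³ = 2. Subtract (2)·D = −4x³ − 8x² + 4x − 8. Remainder: 0.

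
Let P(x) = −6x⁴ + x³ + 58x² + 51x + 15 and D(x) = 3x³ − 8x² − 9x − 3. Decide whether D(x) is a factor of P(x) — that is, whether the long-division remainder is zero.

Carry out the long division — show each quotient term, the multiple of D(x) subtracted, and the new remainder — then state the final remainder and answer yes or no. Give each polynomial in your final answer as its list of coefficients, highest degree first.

Step 1: lead(−6x⁴ + x³ + 58x² + 51x + 15) ÷ lead(D) = −6x⁴ ÷ 3x³ = −2x. Subtract (−2x)·D = −6x⁴ + 16x³ + 18x² + 6x. Remainder: −15x³ + 40x² + 45x + 15.
Step 2: lead(−15x³ + 40x² + 45x + 15) ÷ lead(D) = −15x³ ÷ 3x³ = −5. Subtract (−5)·D = −15x³ + 40x² + 45x + 15. Remainder: 0.

R = [0], so D(x) is a factor of P(x). yes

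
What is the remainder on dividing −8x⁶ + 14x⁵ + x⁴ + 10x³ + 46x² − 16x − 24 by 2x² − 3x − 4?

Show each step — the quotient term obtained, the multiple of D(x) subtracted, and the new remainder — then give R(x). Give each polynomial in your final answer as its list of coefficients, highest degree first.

Step 1: lead(−8x⁶ + 14x⁵ + x⁴ + 10x³ + 46x² − 16x − 24) ÷ lead(D) = −8x⁶ ÷ 2x² = −4x⁴. Subtract (−4x⁴)·D = −8x⁶ + 12x⁵ + 16x⁴. Remainder: 2x⁵ − 15x⁴ + 10x³ + 46x² − 16x − 24.
Step 2: lead(2x⁵ − 15x⁴ + 10x³ + 46x² − 16x − 24) ÷ lead(D) = 2x⁵ ÷ 2x² = x³. Subtract (x³)·D = 2x⁵ − 3x⁴ − 4x³. Remainder: −12x⁴ + 14x³ + 46x² − 16x − 24.
Step 3: lead(−12x⁴ + 14x³ + 46x² − 16x − 24) ÷ lead(D) = −12x⁴ ÷ 2x² = −6x². Subtract (−6x²)·D = −12x⁴ + 18x³ + 24x². Remainder: −4x³ + 22x² − 16x − 24.
Step 4: lead(−4x³ + 22x² − 16x − 24) ÷ lead(D) = −4x³ ÷ 2x² = −2x. Subtract (−2x)·D = −4x³ + 6x² + 8x. Remainder: 16x² − 24x − 24.
Step 5: lead(16x² − 24x − 24) ÷ lead(D) = 16x² ÷ 2x² = 8. Subtract (8)·D = 16x² − 24x − 32. Remainder: 8.

R = [8]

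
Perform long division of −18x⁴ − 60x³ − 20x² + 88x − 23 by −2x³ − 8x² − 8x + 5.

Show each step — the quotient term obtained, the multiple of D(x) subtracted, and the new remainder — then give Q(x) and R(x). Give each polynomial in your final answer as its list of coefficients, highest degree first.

Q = [9, -6]; R = [4, -5, 7]

Step 1: lead(−18x⁴ − 60x³ − 20x² + 88x − 23) ÷ lead(D) = −18x⁴ ÷ −2x³ = 9x. Subtract (9x)·D = −18x⁴ − 72x³ − 72x² + 45x. Remainder: 12x³ + 52x² + 43x − 23.
Step 2: lead(12x³ + 52x² + 43x − 23) ÷ lead(D) = 12x³ ÷ −2x³ = −6. Subtract (−6)·D = 12x³ + 48x² + 48x − 30. Remainder: 4x² − 5x + 7.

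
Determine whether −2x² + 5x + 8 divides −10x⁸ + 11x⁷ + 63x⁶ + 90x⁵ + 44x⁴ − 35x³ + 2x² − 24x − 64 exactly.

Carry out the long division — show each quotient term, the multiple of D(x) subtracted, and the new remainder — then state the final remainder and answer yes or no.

Step 1: lead(−10x⁸ + 11x⁷ + 63x⁶ + 90x⁵ + 44x⁴ − 35x³ + 2x² − 24x − 64) ÷ lead(D) = −10x⁸ ÷ −2x² = 5x⁶. Subtract (5x⁶)·D = −10x⁸ + 25x⁷ + 40x⁶. Remainder: −14x⁷ + 23x⁶ + 90x⁵ + 44x⁴ − 35x³ + 2x² − 24x − 64.
Step 2: lead(−14x⁷ + 23x⁶ + 90x⁵ + 44x⁴ − 35x³ + 2x² − 24x − 64) ÷ lead(D) = −14x⁷ ÷ −2x² = 7x⁵. Subtract (7x⁵)·D = −14x⁷ + 35x⁶ + 56x⁵. Remainder: −12x⁶ + 34x⁵ + 44x⁴ − 35x³ + 2x² − 24x − 64.
Step 3: lead(−12x⁶ + 34x⁵ + 44x⁴ − 35x³ + 2x² − 24x − 64) ÷ lead(D) = −12x⁶ ÷ −2x² = 6x⁴. Subtract (6x⁴)·D = −12x⁶ + 30x⁵ + 48x⁴. Remainder: 4x⁵ − 4x⁴ − 35x³ + 2x² − 24x − 64.
Step 4: lead(4x⁵ − 4x⁴ − 35x³ + 2x² − 24x − 64) ÷ lead(D) = 4x⁵ ÷ −2x² = −2x³. Subtract (−2x³)·D = 4x⁵ − 10x⁴ − 16x³. Remainder: 6x⁴ − 19x³ + 2x² − 24x − 64.
Step 5: lead(6x⁴ − 19x³ + 2x² − 24x − 64) ÷ lead(D) = 6x⁴ ÷ −2x² = −3x². Subtract (−3x²)·D = 6x⁴ − 15x³ − 24x². Remainder: −4x³ + 26x² − 24x − 64.
Step 6: lead(−4x³ + 26x² − 24x − 64) ÷ lead(D) = −4x³ ÷ −2x² = 2x. Subtract (2x)·D = −4x³ + 10x² + 16x. Remainder: 16x² − 40x − 64.
Step 7: lead(16x² − 40x − 64) ÷ lead(D) = 16x² ÷ −2x² = −8. Subtract (−8)·D = 16x² − 40x − 64. Remainder: 0.

R(x) = 0, so D(x) is a factor of P(x). yes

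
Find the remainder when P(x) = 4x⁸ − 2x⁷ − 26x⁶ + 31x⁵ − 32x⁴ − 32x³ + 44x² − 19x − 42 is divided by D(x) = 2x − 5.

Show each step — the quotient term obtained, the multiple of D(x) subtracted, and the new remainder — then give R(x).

Step 1: lead(4x⁸ − 2x⁷ − 26x⁶ + 31x⁵ − 32x⁴ − 32x³ + 44x² − 19x − 42) ÷ lead(D) = 4x⁸ ÷ 2x = 2x⁷. Subtract (2x⁷)·D = 4x⁸ − 10x⁷. Remainder: 8x⁷ − 26x⁶ + 31x⁵ − 32x⁴ − 32x³ + 44x² − 19x − 42.
Step 2: lead(8x⁷ − 26x⁶ + 31x⁵ − 32x⁴ − 32x³ + 44x² − 19x − 42) ÷ lead(D) = 8x⁷ ÷ 2x = 4x⁶. Subtract (4x⁶)·D = 8x⁷ − 20x⁶. Remainder: −6x⁶ + 31x⁵ − 32x⁴ − 32x³ + 44x² − 19x − 42.
Step 3: lead(−6x⁶ + 31x⁵ − 32x⁴ − 32x³ + 44x² − 19x − 42) ÷ lead(D) = −6x⁶ ÷ 2x = −3x⁵. Subtract (−3x⁵)·D = −6x⁶ + 15x⁵. Remainder: 16x⁵ − 32x⁴ − 32x³ + 44x² − 19x − 42.
Step 4: lead(16x⁵ − 32x⁴ − 32x³ + 44x² − 19x − 42) ÷ lead(D) = 16x⁵ ÷ 2x = 8x⁴. Subtract (8x⁴)·D = 16x⁵ − 40x⁴. Remainder: 8x⁴ − 32x³ + 44x² − 19x − 42.
Step 5: lead(8x⁴ − 32x³ + 44x² − 19x − 42) ÷ lead(D) = 8x⁴ ÷ 2x = 4x³. Subtract (4x³)·D = 8x⁴ − 20x³. Remainder: −12x³ + 44x² − 19x − 42.
Step 6: lead(−12x³ + 44x² − 19x − 42) ÷ lead(D) = −12x³ ÷ 2x = −6x². Subtract (−6x²)·D = −12x³ + 30x². Remainder: 14x² − 19x − 42.
Step 7: lead(14x² − 19x − 42) ÷ lead(D) = 14x² ÷ 2x = 7x. Subtract (7x)·D = 14x² − 35x. Remainder: 16x − 42.
Step 8: lead(16x − 42) ÷ lead(D) = 16x ÷ 2x = 8. Subtract (8)·D = 16x − 40. Remainder: −2.

R(x) = −2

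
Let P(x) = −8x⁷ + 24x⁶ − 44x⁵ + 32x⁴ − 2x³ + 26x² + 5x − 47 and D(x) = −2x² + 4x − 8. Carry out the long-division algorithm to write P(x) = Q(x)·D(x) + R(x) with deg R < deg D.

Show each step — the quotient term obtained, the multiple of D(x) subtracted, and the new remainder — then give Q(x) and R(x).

Q(x) = 4x⁵ − 4x⁴ − 2x³ − 4x² + x + 5; R(x) = −7x − 7

Step 1: lead(−8x⁷ + 24x⁶ − 44x⁵ + 32x⁴ − 2x³ + 26x² + 5x − 47) ÷ lead(D) = −8x⁷ ÷ −2x² = 4x⁵. Subtract (4x⁵)·D = −8x⁷ + 16x⁶ − 32x⁵. Remainder: 8x⁶ − 12x⁵ + 32x⁴ − 2x³ + 26x² + 5x − 47.
Step 2: lead(8x⁶ − 12x⁵ + 32x⁴ − 2x³ + 26x² + 5x − 47) ÷ lead(D) = 8x⁶ ÷ −2x² = −4x⁴. Subtract (−4x⁴)·D = 8x⁶ − 16x⁵ + 32x⁴. Remainder: 4x⁵ − 2x³ + 26x² + 5x − 47.
Step 3: lead(4x⁵ − 2x³ + 26x² + 5x − 47) ÷ lead(D) = 4x⁵ ÷ −2x² = −2x³. Subtract (−2x³)·D = 4x⁵ − 8x⁴ + 16x³. Remainder: 8x⁴ − 18x³ + 26x² + 5x − 47.
Step 4: lead(8x⁴ − 18x³ + 26x² + 5x − 47) ÷ lead(D) = 8x⁴ ÷ −2x² = −4x². Subtract (−4x²)·D = 8x⁴ − 16x³ + 32x². Remainder: −2x³ − 6x² + 5x − 47.
Step 5: lead(−2x³ − 6x² + 5x − 47) ÷ lead(D) = −2x³ ÷ −2x² = x. Subtract (x)·D = −2x³ + 4x² − 8x. Remainder: −10x² + 13x − 47.
Step 6: lead(−10x² + 13x − 47) ÷ lead(D) = −10x² ÷ −2x² = 5. Subtract (5)·D = −10x² + 20x − 40. Remainder: −7x − 7.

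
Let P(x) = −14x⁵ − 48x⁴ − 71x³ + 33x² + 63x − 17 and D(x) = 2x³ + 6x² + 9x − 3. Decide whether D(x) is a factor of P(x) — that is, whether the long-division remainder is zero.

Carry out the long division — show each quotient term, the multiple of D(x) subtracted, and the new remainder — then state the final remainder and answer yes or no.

R(x) = 9x² + 9x − 2, so D(x) is not a factor of P(x). no

Step 1: lead(−14x⁵ − 48x⁴ − 71x³ + 33x² + 63x − 17) ÷ lead(D) = −14x⁵ ÷ 2x³ = −7x². Subtract (−7x²)·D = −14x⁵ − 42x⁴ − 63x³ + 21x². Remainder: −6x⁴ − 8x³ + 12x² + 63x − 17.
Step 2: lead(−6x⁴ − 8x³ + 12x² + 63x − 17) ÷ lead(D) = −6x⁴ ÷ 2x³ = −3x. Subtract (−3x)·D = −6x⁴ − 18x³ − 27x² + 9x. Remainder: 10x³ + 39x² + 54x − 17.
Step 3: lead(10x³ + 39x² + 54x − 17) ÷ lead(D) = 10x³ ÷ 2x³ = 5. Subtract (5)·D = 10x³ + 30x² + 45x − 15. Remainder: 9x² + 9x − 2.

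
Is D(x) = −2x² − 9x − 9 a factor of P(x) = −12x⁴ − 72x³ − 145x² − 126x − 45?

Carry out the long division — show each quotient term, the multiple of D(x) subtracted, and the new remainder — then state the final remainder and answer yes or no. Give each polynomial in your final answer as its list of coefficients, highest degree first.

Step 1: lead(−12x⁴ − 72x³ − 145x² − 126x − 45) ÷ lead(D) = −12x⁴ ÷ −2x² = 6x². Subtract (6x²)·D = −12x⁴ − 54x³ − 54x². Remainder: −18x³ − 91x² − 126x − 45.
Step 2: lead(−18x³ − 91x² − 126x − 45) ÷ lead(D) = −18x³ ÷ −2x² = 9x. Subtract (9x)·D = −18x³ − 81x² − 81x. Remainder: −10x² − 45x − 45.
Step 3: lead(−10x² − 45x − 45) ÷ lead(D) = −10x² ÷ −2x² = 5. Subtract (5)·D = −10x² − 45x − 45. Remainder: 0.

R = [0], so D(x) is a factor of P(x). yes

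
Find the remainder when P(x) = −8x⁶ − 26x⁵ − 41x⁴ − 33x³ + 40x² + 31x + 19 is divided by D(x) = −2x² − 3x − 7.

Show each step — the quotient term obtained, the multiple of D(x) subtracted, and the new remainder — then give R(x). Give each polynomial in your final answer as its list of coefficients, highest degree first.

Step 1: lead(−8x⁶ − 26x⁵ − 41x⁴ − 33x³ + 40x² + 31x + 19) ÷ lead(D) = −8x⁶ ÷ −2x² = 4x⁴. Subtract (4x⁴)·D = −8x⁶ − 12x⁵ − 28x⁴. Remainder: −14x⁵ − 13x⁴ − 33x³ + 40x² + 31x + 19.
Step 2: lead(−14x⁵ − 13x⁴ − 33x³ + 40x² + 31x + 19) ÷ lead(D) = −14x⁵ ÷ −2x² = 7x³. Subtract (7x³)·D = −14x⁵ − 21x⁴ − 49x³. Remainder: 8x⁴ + 16x³ + 40x² + 31x + 19.
Step 3: lead(8x⁴ + 16x³ + 40x² + 31x + 19) ÷ lead(D) = 8x⁴ ÷ −2x² = −4x². Subtract (−4x²)·D = 8x⁴ + 12x³ + 28x². Remainder: 4x³ + 12x² + 31x + 19.
Step 4: lead(4x³ + 12x² + 31x + 19) ÷ lead(D) = 4x³ ÷ −2x² = −2x. Subtract (−2x)·D = 4x³ + 6x² + 14x. Remainder: 6x² + 17x + 19.
Step 5: lead(6x² + 17x + 19) ÷ lead(D) = 6x² ÷ −2x² = −3. Subtract (−3)·D = 6x² + 9x + 21. Remainder: 8x − 2.

R = [8, -2]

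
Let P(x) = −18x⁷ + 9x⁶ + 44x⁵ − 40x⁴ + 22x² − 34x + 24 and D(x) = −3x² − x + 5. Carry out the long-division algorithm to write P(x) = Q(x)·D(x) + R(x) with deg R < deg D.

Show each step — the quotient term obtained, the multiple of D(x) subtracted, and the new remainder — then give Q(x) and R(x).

Q(x) = 6x⁵ − 5x⁴ − 3x³ + 6x² − 7x + 5; R(x) = 6x − 1

Step 1: lead(−18x⁷ + 9x⁶ + 44x⁵ − 40x⁴ + 22x² − 34x + 24) ÷ lead(D) = −18x⁷ ÷ −3x² = 6x⁵. Subtract (6x⁵)·D = −18x⁷ − 6x⁶ + 30x⁵. Remainder: 15x⁶ + 14x⁵ − 40x⁴ + 22x² − 34x + 24.
Step 2: lead(15x⁶ + 14x⁵ − 40x⁴ + 22x² − 34x + 24) ÷ lead(D) = 15x⁶ ÷ −3x² = −5x⁴. Subtract (−5x⁴)·D = 15x⁶ + 5x⁵ − 25x⁴. Remainder: 9x⁵ − 15x⁴ + 22x² − 34x + 24.
Step 3: lead(9x⁵ − 15x⁴ + 22x² − 34x + 24) ÷ lead(D) = 9x⁵ ÷ −3x² = −3x³. Subtract (−3x³)·D = 9x⁵ + 3x⁴ − 15x³. Remainder: −18x⁴ + 15x³ + 22x² − 34x + 24.
Step 4: lead(−18x⁴ + 15x³ + 22x² − 34x + 24) ÷ lead(D) = −18x⁴ ÷ −3x² = 6x². Subtract (6x²)·D = −18x⁴ − 6x³ + 30x². Remainder: 21x³ − 8x² − 34x + 24.
Step 5: lead(21x³ − 8x² − 34x + 24) ÷ lead(D) = 21x³ ÷ −3x² = −7x. Subtract (−7x)·D = 21x³ + 7x² − 35x. Remainder: −15x² + x + 24.
Step 6: lead(−15x² + x + 24) ÷ lead(D) = −15x² ÷ −3x² = 5. Subtract (5)·D = −15x² − 5x + 25. Remainder: 6x − 1.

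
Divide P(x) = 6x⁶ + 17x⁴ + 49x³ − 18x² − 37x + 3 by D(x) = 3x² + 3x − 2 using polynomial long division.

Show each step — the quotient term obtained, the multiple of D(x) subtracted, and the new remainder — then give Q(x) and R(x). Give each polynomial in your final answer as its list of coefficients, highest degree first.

Step 1: lead(6x⁶ + 17x⁴ + 49x³ − 18x² − 37x + 3) ÷ lead(D) = 6x⁶ ÷ 3x² = 2x⁴. Subtract (2x⁴)·D = 6x⁶ + 6x⁵ − 4x⁴. Remainder: −6x⁵ + 21x⁴ + 49x³ − 18x² − 37x + 3.
Step 2: lead(−6x⁵ + 21x⁴ + 49x³ − 18x² − 37x + 3) ÷ lead(D) = −6x⁵ ÷ 3x² = −2x³. Subtract (−2x³)·D = −6x⁵ − 6x⁴ + 4x³. Remainder: 27x⁴ + 45x³ − 18x² − 37x + 3.
Step 3: lead(27x⁴ + 45x³ − 18x² − 37x + 3) ÷ lead(D) = 27x⁴ ÷ 3x² = 9x². Subtract (9x²)·D = 27x⁴ + 27x³ − 18x². Remainder: 18x³ − 37x + 3.
Step 4: lead(18x³ − 37x + 3) ÷ lead(D) = 18x³ ÷ 3x² = 6x. Subtract (6x)·D = 18x³ + 18x² − 12x. Remainder: −18x² − 25x + 3.
Step 5: lead(−18x² − 25x + 3) ÷ lead(D) = −18x² ÷ 3x² = −6. Subtract (−6)·D = −18x² − 18x + 12. Remainder: −7x − 9.

Q = [2, -2, 9, 6, -6]; R = [-7, -9]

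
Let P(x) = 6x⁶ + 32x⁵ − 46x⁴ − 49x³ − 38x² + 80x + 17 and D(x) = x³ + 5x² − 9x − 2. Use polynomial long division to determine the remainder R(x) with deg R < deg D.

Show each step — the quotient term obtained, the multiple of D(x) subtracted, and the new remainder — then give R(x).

Step 1: lead(6x⁶ + 32x⁵ − 46x⁴ − 49x³ − 38x² + 80x + 17) ÷ lead(D) = 6x⁶ ÷ x³ = 6x³. Subtract (6x³)·D = 6x⁶ + 30x⁵ − 54x⁴ − 12x³. Remainder: 2x⁵ + 8x⁴ − 37x³ − 38x² + 80x + 17.
Step 2: lead(2x⁵ + 8x⁴ − 37x³ − 38x² + 80x + 17) ÷ lead(D) = 2x⁵ ÷ x³ = 2x². Subtract (2x²)·D = 2x⁵ + 10x⁴ − 18x³ − 4x². Remainder: −2x⁴ − 19x³ − 34x² + 80x + 17.
Step 3: lead(−2x⁴ − 19x³ − 34x² + 80x + 17) ÷ lead(D) = −2x⁴ ÷ x³ = −2x. Subtract (−2x)·D = −2x⁴ − 10x³ + 18x² + 4x. Remainder: −9x³ − 52x² + 76x + 17.
Step 4: lead(−9x³ − 52x² + 76x + 17) ÷ lead(D) = −9x³ ÷ x³ = −9. Subtract (−9)·D = −9x³ − 45x² + 81x + 18. Remainder: −7x² − 5x − 1.

R(x) = −7x² − 5x − 1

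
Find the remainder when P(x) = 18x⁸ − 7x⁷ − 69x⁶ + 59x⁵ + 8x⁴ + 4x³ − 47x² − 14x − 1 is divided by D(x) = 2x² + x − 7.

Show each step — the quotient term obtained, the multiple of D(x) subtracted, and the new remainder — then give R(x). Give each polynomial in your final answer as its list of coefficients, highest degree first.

Step 1: lead(18x⁸ − 7x⁷ − 69x⁶ + 59x⁵ + 8x⁴ + 4x³ − 47x² − 14x − 1) ÷ lead(D) = 18x⁸ ÷ 2x² = 9x⁶. Subtract (9x⁶)·D = 18x⁸ + 9x⁷ − 63x⁶. Remainder: −16x⁷ − 6x⁶ + 59x⁵ + 8x⁴ + 4x³ − 47x² − 14x − 1.
Step 2: lead(−16x⁷ − 6x⁶ + 59x⁵ + 8x⁴ + 4x³ − 47x² − 14x − 1) ÷ lead(D) = −16x⁷ ÷ 2x² = −8x⁵. Subtract (−8x⁵)·D = −16x⁷ − 8x⁶ + 56x⁵. Remainder: 2x⁶ + 3x⁵ + 8x⁴ + 4x³ − 47x² − 14x − 1.
Step 3: lead(2x⁶ + 3x⁵ + 8x⁴ + 4x³ − 47x² − 14x − 1) ÷ lead(D) = 2x⁶ ÷ 2x² = x⁴. Subtract (x⁴)·D = 2x⁶ + x⁵ − 7x⁴. Remainder: 2x⁵ + 15x⁴ + 4x³ − 47x² − 14x − 1.
Step 4: lead(2x⁵ + 15x⁴ + 4x³ − 47x² − 14x − 1) ÷ lead(D) = 2x⁵ ÷ 2x² = x³. Subtract (x³)·D = 2x⁵ + x⁴ − 7x³. Remainder: 14x⁴ + 11x³ − 47x² − 14x − 1.
Step 5: lead(14x⁴ + 11x³ − 47x² − 14x − 1) ÷ lead(D) = 14x⁴ ÷ 2x² = 7x². Subtract (7x²)·D = 14x⁴ + 7x³ − 49x². Remainder: 4x³ + 2x² − 14x − 1.
Step 6: lead(4x³ + 2x² − 14x − 1) ÷ lead(D) = 4x³ ÷ 2x² = 2x. Subtract (2x)·D = 4x³ + 2x² − 14x. Remainder: −1.

R = [-1]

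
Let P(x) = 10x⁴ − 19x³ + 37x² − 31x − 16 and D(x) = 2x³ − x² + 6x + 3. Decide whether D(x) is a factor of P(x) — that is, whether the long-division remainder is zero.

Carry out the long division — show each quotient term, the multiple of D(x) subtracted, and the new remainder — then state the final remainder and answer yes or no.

R(x) = −4x + 5, so D(x) is not a factor of P(x). no

Step 1: lead(10x⁴ − 19x³ + 37x² − 31x − 16) ÷ lead(D) = 10x⁴ ÷ 2x³ = 5x. Subtract (5x)·D = 10x⁴ − 5x³ + 30x² + 15x. Remainder: −14x³ + 7x² − 46x − 16.
Step 2: lead(−14x³ + 7x² − 46x − 16) ÷ lead(D) = −14x³ ÷ 2x³ = −7. Subtract (−7)·D = −14x³ + 7x² − 42x − 21. Remainder: −4x + 5.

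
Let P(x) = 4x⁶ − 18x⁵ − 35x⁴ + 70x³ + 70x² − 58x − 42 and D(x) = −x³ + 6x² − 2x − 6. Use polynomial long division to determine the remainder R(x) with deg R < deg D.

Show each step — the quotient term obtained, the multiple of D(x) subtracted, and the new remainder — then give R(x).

R(x) = 6

Step 1: lead(4x⁶ − 18x⁵ − 35x⁴ + 70x³ + 70x² − 58x − 42) ÷ lead(D) = 4x⁶ ÷ −x³ = −4x³. Subtract (−4x³)·D = 4x⁶ − 24x⁵ + 8x⁴ + 24x³. Remainder: 6x⁵ − 43x⁴ + 46x³ + 70x² − 58x − 42.
Step 2: lead(6x⁵ − 43x⁴ + 46x³ + 70x² − 58x − 42) ÷ lead(D) = 6x⁵ ÷ −x³ = −6x². Subtract (−6x²)·D = 6x⁵ − 36x⁴ + 12x³ + 36x². Remainder: −7x⁴ + 34x³ + 34x² − 58x − 42.
Step 3: lead(−7x⁴ + 34x³ + 34x² − 58x − 42) ÷ lead(D) = −7x⁴ ÷ −x³ = 7x. Subtract (7x)·D = −7x⁴ + 42x³ − 14x² − 42x. Remainder: −8x³ + 48x² − 16x − 42.
Step 4: lead(−8x³ + 48x² − 16x − 42) ÷ lead(D) = −8x³ ÷ −x³ = 8. Subtract (8)·D = −8x³ + 48x² − 16x − 48. Remainder: 6.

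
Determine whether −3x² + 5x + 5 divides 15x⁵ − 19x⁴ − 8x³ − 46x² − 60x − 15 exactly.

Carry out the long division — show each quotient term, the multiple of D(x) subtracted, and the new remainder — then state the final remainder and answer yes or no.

R(x) = 0, so D(x) is a factor of P(x). yes

Step 1: lead(15x⁵ − 19x⁴ − 8x³ − 46x² − 60x − 15) ÷ lead(D) = 15x⁵ ÷ −3x² = −5x³. Subtract (−5x³)·D = 15x⁵ − 25x⁴ − 25x³. Remainder: 6x⁴ + 17x³ − 46x² − 60x − 15.
Step 2: lead(6x⁴ + 17x³ − 46x² − 60x − 15) ÷ lead(D) = 6x⁴ ÷ −3x² = −2x². Subtract (−2x²)·D = 6x⁴ − 10x³ − 10x². Remainder: 27x³ − 36x² − 60x − 15.
Step 3: lead(27x³ − 36x² − 60x − 15) ÷ lead(D) = 27x³ ÷ −3x² = −9x. Subtract (−9x)·D = 27x³ − 45x² − 45x. Remainder: 9x² − 15x − 15.
Step 4: lead(9x² − 15x − 15) ÷ lead(D) = 9x² ÷ −3x² = −3. Subtract (−3)·D = 9x² − 15x − 15. Remainder: 0.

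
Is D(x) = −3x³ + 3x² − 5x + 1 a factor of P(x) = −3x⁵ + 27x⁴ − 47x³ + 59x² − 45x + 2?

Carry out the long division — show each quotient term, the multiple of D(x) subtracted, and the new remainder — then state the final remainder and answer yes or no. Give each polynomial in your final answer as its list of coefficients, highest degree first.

Step 1: lead(−3x⁵ + 27x⁴ − 47x³ + 59x² − 45x + 2) ÷ lead(D) = −3x⁵ ÷ −3x³ = x². Subtract (x²)·D = −3x⁵ + 3x⁴ − 5x³ + x². Remainder: 24x⁴ − 42x³ + 58x² − 45x + 2.
Step 2: lead(24x⁴ − 42x³ + 58x² − 45x + 2) ÷ lead(D) = 24x⁴ ÷ −3x³ = −8x. Subtract (−8x)·D = 24x⁴ − 24x³ + 40x² − 8x. Remainder: −18x³ + 18x² − 37x + 2.
Step 3: lead(−18x³ + 18x² − 37x + 2) ÷ lead(D) = −18x³ ÷ −3x³ = 6. Subtract (6)·D = −18x³ + 18x² − 30x + 6. Remainder: −7x − 4.

R = [-7, -4], so D(x) is not a factor of P(x). no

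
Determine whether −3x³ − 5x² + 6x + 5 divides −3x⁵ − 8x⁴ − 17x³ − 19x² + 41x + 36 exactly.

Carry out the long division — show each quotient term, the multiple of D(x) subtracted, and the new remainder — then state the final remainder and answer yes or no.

Step 1: lead(−3x⁵ − 8x⁴ − 17x³ − 19x² + 41x + 36) ÷ lead(D) = −3x⁵ ÷ −3x³ = x². Subtract (x²)·D = −3x⁵ − 5x⁴ + 6x³ + 5x². Remainder: −3x⁴ − 23x³ − 24x² + 41x + 36.
Step 2: lead(−3x⁴ − 23x³ − 24x² + 41x + 36) ÷ lead(D) = −3x⁴ ÷ −3x³ = x. Subtract (x)·D = −3x⁴ − 5x³ + 6x² + 5x. Remainder: −18x³ − 30x² + 36x + 36.
Step 3: lead(−18x³ − 30x² + 36x + 36) ÷ lead(D) = −18x³ ÷ −3x³ = 6. Subtract (6)·D = −18x³ − 30x² + 36x + 30. Remainder: 6.

R(x) = 6, so D(x) is not a factor of P(x). no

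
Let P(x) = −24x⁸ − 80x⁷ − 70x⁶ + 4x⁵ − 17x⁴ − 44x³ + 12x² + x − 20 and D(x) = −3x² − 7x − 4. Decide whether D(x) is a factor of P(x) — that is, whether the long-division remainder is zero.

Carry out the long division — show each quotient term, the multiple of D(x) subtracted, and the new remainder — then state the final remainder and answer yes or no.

R(x) = 0, so D(x) is a factor of P(x). yes

Step 1: lead(−24x⁸ − 80x⁷ − 70x⁶ + 4x⁵ − 17x⁴ − 44x³ + 12x² + x − 20) ÷ lead(D) = −24x⁸ ÷ −3x² = 8x⁶. Subtract (8x⁶)·D = −24x⁸ − 56x⁷ − 32x⁶. Remainder: −24x⁷ − 38x⁶ + 4x⁵ − 17x⁴ − 44x³ + 12x² + x − 20.
Step 2: lead(−24x⁷ − 38x⁶ + 4x⁵ − 17x⁴ − 44x³ + 12x² + x − 20) ÷ lead(D) = −24x⁷ ÷ −3x² = 8x⁵. Subtract (8x⁵)·D = −24x⁷ − 56x⁶ − 32x⁵. Remainder: 18x⁶ + 36x⁵ − 17x⁴ − 44x³ + 12x² + x − 20.
Step 3: lead(18x⁶ + 36x⁵ − 17x⁴ − 44x³ + 12x² + x − 20) ÷ lead(D) = 18x⁶ ÷ −3x² = −6x⁴. Subtract (−6x⁴)·D = 18x⁶ + 42x⁵ + 24x⁴. Remainder: −6x⁵ − 41x⁴ − 44x³ + 12x² + x − 20.
Step 4: lead(−6x⁵ − 41x⁴ − 44x³ + 12x² + x − 20) ÷ lead(D) = −6x⁵ ÷ −3x² = 2x³. Subtract (2x³)·D = −6x⁵ − 14x⁴ − 8x³. Remainder: −27x⁴ − 36x³ + 12x² + x − 20.
Step 5: lead(−27x⁴ − 36x³ + 12x² + x − 20) ÷ lead(D) = −27x⁴ ÷ −3x² = 9x². Subtract (9x²)·D = −27x⁴ − 63x³ − 36x². Remainder: 27x³ + 48x² + x − 20.
Step 6: lead(27x³ + 48x² + x − 20) ÷ lead(D) = 27x³ ÷ −3x² = −9x. Subtract (−9x)·D = 27x³ + 63x² + 36x. Remainder: −15x² − 35x − 20.
Step 7: lead(−15x² − 35x − 20) ÷ lead(D) = −15x² ÷ −3x² = 5. Subtract (5)·D = −15x² − 35x − 20. Remainder: 0.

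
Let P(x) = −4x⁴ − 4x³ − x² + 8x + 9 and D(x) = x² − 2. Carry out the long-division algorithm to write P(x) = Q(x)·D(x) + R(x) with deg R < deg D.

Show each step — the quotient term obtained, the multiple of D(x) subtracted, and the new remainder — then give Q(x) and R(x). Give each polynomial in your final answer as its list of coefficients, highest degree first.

Q = [-4, -4, -9]; R = [-9]

Step 1: lead(−4x⁴ − 4x³ − x² + 8x + 9) ÷ lead(D) = −4x⁴ ÷ x² = −4x². Subtract (−4x²)·D = −4x⁴ + 8x². Remainder: −4x³ − 9x² + 8x + 9.
Step 2: lead(−4x³ − 9x² + 8x + 9) ÷ lead(D) = −4x³ ÷ x² = −4x. Subtract (−4x)·D = −4x³ + 8x. Remainder: −9x² + 9.
Step 3: lead(−9x² + 9) ÷ lead(D) = −9x² ÷ x² = −9. Subtract (−9)·D = −9x² + 18. Remainder: −9.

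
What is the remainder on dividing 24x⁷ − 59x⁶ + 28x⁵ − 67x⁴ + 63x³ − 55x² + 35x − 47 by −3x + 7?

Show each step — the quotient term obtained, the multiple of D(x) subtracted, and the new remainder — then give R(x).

R(x) = 2

Step 1: lead(24x⁷ − 59x⁶ + 28x⁵ − 67x⁴ + 63x³ − 55x² + 35x − 47) ÷ lead(D) = 24x⁷ ÷ −3x = −8x⁶. Subtract (−8x⁶)·D = 24x⁷ − 56x⁶. Remainder: −3x⁶ + 28x⁵ − 67x⁴ + 63x³ − 55x² + 35x − 47.
Step 2: lead(−3x⁶ + 28x⁵ − 67x⁴ + 63x³ − 55x² + 35x − 47) ÷ lead(D) = −3x⁶ ÷ −3x = x⁵. Subtract (x⁵)·D = −3x⁶ + 7x⁵. Remainder: 21x⁵ − 67x⁴ + 63x³ − 55x² + 35x − 47.
Step 3: lead(21x⁵ − 67x⁴ + 63x³ − 55x² + 35x − 47) ÷ lead(D) = 21x⁵ ÷ −3x = −7x⁴. Subtract (−7x⁴)·D = 21x⁵ − 49x⁴. Remainder: −18x⁴ + 63x³ − 55x² + 35x − 47.
Step 4: lead(−18x⁴ + 63x³ − 55x² + 35x − 47) ÷ lead(D) = −18x⁴ ÷ −3x = 6x³. Subtract (6x³)·D = −18x⁴ + 42x³. Remainder: 21x³ − 55x² + 35x − 47.
Step 5: lead(21x³ − 55x² + 35x − 47) ÷ lead(D) = 21x³ ÷ −3x = −7x². Subtract (−7x²)·D = 21x³ − 49x². Remainder: −6x² + 35x − 47.
Step 6: lead(−6x² + 35x − 47) ÷ lead(D) = −6x² ÷ −3x = 2x. Subtract (2x)·D = −6x² + 14x. Remainder: 21x − 47.
Step 7: lead(21x − 47) ÷ lead(D) = 21x ÷ −3x = −7. Subtract (−7)·D = 21x − 49. Remainder: 2.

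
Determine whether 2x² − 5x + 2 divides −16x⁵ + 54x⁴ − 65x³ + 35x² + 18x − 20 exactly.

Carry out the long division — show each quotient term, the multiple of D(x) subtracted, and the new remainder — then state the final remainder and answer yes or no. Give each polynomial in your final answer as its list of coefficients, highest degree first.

R = [-3, -6], so D(x) is not a factor of P(x). no

Step 1: lead(−16x⁵ + 54x⁴ − 65x³ + 35x² + 18x − 20) ÷ lead(D) = −16x⁵ ÷ 2x² = −8x³. Subtract (−8x³)·D = −16x⁵ + 40x⁴ − 16x³. Remainder: 14x⁴ − 49x³ + 35x² + 18x − 20.
Step 2: lead(14x⁴ − 49x³ + 35x² + 18x − 20) ÷ lead(D) = 14x⁴ ÷ 2x² = 7x². Subtract (7x²)·D = 14x⁴ − 35x³ + 14x². Remainder: −14x³ + 21x² + 18x − 20.
Step 3: lead(−14x³ + 21x² + 18x − 20) ÷ lead(D) = −14x³ ÷ 2x² = −7x. Subtract (−7x)·D = −14x³ + 35x² − 14x. Remainder: −14x² + 32x − 20.
Step 4: lead(−14x² + 32x − 20) ÷ lead(D) = −14x² ÷ 2x² = −7. Subtract (−7)·D = −14x² + 35x − 14. Remainder: −3x − 6.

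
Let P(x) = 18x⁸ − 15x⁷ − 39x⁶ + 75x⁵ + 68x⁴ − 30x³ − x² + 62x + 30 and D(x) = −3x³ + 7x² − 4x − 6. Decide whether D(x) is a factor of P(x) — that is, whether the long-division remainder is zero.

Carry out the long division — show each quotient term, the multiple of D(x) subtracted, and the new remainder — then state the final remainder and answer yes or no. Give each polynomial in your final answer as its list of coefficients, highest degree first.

R = [0], so D(x) is a factor of P(x). yes

Step 1: lead(18x⁸ − 15x⁷ − 39x⁶ + 75x⁵ + 68x⁴ − 30x³ − x² + 62x + 30) ÷ lead(D) = 18x⁸ ÷ −3x³ = −6x⁵. Subtract (−6x⁵)·D = 18x⁸ − 42x⁷ + 24x⁶ + 36x⁵. Remainder: 27x⁷ − 63x⁶ + 39x⁵ + 68x⁴ − 30x³ − x² + 62x + 30.
Step 2: lead(27x⁷ − 63x⁶ + 39x⁵ + 68x⁴ − 30x³ − x² + 62x + 30) ÷ lead(D) = 27x⁷ ÷ −3x³ = −9x⁴. Subtract (−9x⁴)·D = 27x⁷ − 63x⁶ + 36x⁵ + 54x⁴. Remainder: 3x⁵ + 14x⁴ − 30x³ − x² + 62x + 30.
Step 3: lead(3x⁵ + 14x⁴ − 30x³ − x² + 62x + 30) ÷ lead(D) = 3x⁵ ÷ −3x³ = −x². Subtract (−x²)·D = 3x⁵ − 7x⁴ + 4x³ + 6x². Remainder: 21x⁴ − 34x³ − 7x² + 62x + 30.
Step 4: lead(21x⁴ − 34x³ − 7x² + 62x + 30) ÷ lead(D) = 21x⁴ ÷ −3x³ = −7x. Subtract (−7x)·D = 21x⁴ − 49x³ + 28x² + 42x. Remainder: 15x³ − 35x² + 20x + 30.
Step 5: lead(15x³ − 35x² + 20x + 30) ÷ lead(D) = 15x³ ÷ −3x³ = −5. Subtract (−5)·D = 15x³ − 35x² + 20x + 30. Remainder: 0.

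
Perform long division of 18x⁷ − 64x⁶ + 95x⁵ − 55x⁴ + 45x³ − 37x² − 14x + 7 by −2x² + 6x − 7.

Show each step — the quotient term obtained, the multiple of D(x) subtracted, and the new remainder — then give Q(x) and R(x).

Step 1: lead(18x⁷ − 64x⁶ + 95x⁵ − 55x⁴ + 45x³ − 37x² − 14x + 7) ÷ lead(D) = 18x⁷ ÷ −2x² = −9x⁵. Subtract (−9x⁵)·D = 18x⁷ − 54x⁶ + 63x⁵. Remainder: −10x⁶ + 32x⁵ − 55x⁴ + 45x³ − 37x² − 14x + 7.
Step 2: lead(−10x⁶ + 32x⁵ − 55x⁴ + 45x³ − 37x² − 14x + 7) ÷ lead(D) = −10x⁶ ÷ −2x² = 5x⁴. Subtract (5x⁴)·D = −10x⁶ + 30x⁵ − 35x⁴. Remainder: 2x⁵ − 20x⁴ + 45x³ − 37x² − 14x + 7.
Step 3: lead(2x⁵ − 20x⁴ + 45x³ − 37x² − 14x + 7) ÷ lead(D) = 2x⁵ ÷ −2x² = −x³. Subtract (−x³)·D = 2x⁵ − 6x⁴ + 7x³. Remainder: −14x⁴ + 38x³ − 37x² − 14x + 7.
Step 4: lead(−14x⁴ + 38x³ − 37x² − 14x + 7) ÷ lead(D) = −14x⁴ ÷ −2x² = 7x². Subtract (7x²)·D = −14x⁴ + 42x³ − 49x². Remainder: −4x³ + 12x² − 14x + 7.
Step 5: lead(−4x³ + 12x² − 14x + 7) ÷ lead(D) = −4x³ ÷ −2x² = 2x. Subtract (2x)·D = −4x³ + 12x² − 14x. Remainder: 7.

Q(x) = −9x⁵ + 5x⁴ − x³ + 7x² + 2x; R(x) = 7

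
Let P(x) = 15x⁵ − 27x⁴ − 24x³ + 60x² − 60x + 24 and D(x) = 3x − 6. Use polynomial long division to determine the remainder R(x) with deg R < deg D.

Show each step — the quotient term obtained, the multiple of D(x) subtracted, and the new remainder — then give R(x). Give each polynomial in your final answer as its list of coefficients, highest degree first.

Step 1: lead(15x⁵ − 27x⁴ − 24x³ + 60x² − 60x + 24) ÷ lead(D) = 15x⁵ ÷ 3x = 5x⁴. Subtract (5x⁴)·D = 15x⁵ − 30x⁴. Remainder: 3x⁴ − 24x³ + 60x² − 60x + 24.
Step 2: lead(3x⁴ − 24x³ + 60x² − 60x + 24) ÷ lead(D) = 3x⁴ ÷ 3x = x³. Subtract (x³)·D = 3x⁴ − 6x³. Remainder: −18x³ + 60x² − 60x + 24.
Step 3: lead(−18x³ + 60x² − 60x + 24) ÷ lead(D) = −18x³ ÷ 3x = −6x². Subtract (−6x²)·D = −18x³ + 36x². Remainder: 24x² − 60x + 24.
Step 4: lead(24x² − 60x + 24) ÷ lead(D) = 24x² ÷ 3x = 8x. Subtract (8x)·D = 24x² − 48x. Remainder: −12x + 24.
Step 5: lead(−12x + 24) ÷ lead(D) = −12x ÷ 3x = −4. Subtract (−4)·D = −12x + 24. Remainder: 0.

R = [0]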